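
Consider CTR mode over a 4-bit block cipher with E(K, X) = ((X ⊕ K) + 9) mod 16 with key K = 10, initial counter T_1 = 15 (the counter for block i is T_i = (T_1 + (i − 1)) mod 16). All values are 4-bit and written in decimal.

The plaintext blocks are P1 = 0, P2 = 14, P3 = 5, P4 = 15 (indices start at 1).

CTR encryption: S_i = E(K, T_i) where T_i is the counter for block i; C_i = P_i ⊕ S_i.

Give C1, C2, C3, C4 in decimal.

C1 = 14, C2 = 13, C3 = 1, C4 = 14

C1: T = 15, S = E(K, T) = 14; 0 ⊕ 14 = 14.
C2: T = 0, S = E(K, T) = 3; 14 ⊕ 3 = 13.
C3: T = 1, S = E(K, T) = 4; 5 ⊕ 4 = 1.
C4: T = 2, S = E(K, T) = 1; 15 ⊕ 1 = 14.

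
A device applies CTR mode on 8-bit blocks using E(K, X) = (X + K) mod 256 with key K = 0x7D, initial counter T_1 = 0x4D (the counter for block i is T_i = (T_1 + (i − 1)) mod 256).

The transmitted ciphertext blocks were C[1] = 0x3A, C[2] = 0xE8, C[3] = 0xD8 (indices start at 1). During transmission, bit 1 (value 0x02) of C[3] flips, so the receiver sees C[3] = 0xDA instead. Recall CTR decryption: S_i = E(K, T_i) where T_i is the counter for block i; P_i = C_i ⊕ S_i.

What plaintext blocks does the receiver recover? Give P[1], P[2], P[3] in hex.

Only C[3] changed, to 0xDA. In CTR, a change in C_i flips the same bit in P_i only; the keystream is unaffected. Decrypting the received ciphertext:
P[1]: T = 0x4D, S = E(K, T) = 0xCA; 0x3A ⊕ 0xCA = 0xF0.
P[2]: T = 0x4E, S = E(K, T) = 0xCB; 0xE8 ⊕ 0xCB = 0x23.
P[3]: T = 0x4F, S = E(K, T) = 0xCC; 0xDA ⊕ 0xCC = 0x16.
Blocks that differ from the original plaintext: P[3].

P[1] = 0xF0, P[2] = 0x23, P[3] = 0x16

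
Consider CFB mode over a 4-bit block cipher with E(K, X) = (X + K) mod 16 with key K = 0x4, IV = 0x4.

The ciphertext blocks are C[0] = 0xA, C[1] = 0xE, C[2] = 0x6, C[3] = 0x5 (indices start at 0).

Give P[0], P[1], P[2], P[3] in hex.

CFB decryption: P_i = C_i ⊕ E(K, C_{i−1}), with C_{−1} = IV.
P[0]: E(K, 0x4) = 0x8; 0xA ⊕ 0x8 = 0x2.
P[1]: E(K, 0xA) = 0xE; 0xE ⊕ 0xE = 0x0.
P[2]: E(K, 0xE) = 0x2; 0x6 ⊕ 0x2 = 0x4.
P[3]: E(K, 0x6) = 0xA; 0x5 ⊕ 0xA = 0xF.

P[0] = 0x2, P[1] = 0x0, P[2] = 0x4, P[3] = 0xF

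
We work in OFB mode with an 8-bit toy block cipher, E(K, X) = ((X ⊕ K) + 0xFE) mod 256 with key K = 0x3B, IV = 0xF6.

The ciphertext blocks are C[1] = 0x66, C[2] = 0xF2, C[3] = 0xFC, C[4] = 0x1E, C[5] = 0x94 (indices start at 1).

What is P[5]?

OFB decryption: S_i = E(K, S_{i−1}) with S_{0} = IV; P_i = C_i ⊕ S_i.
P[1]: S = E(K, 0xF6) = 0xCB; 0x66 ⊕ 0xCB = 0xAD.
P[2]: S = E(K, 0xCB) = 0xEE; 0xF2 ⊕ 0xEE = 0x1C.
P[3]: S = E(K, 0xEE) = 0xD3; 0xFC ⊕ 0xD3 = 0x2F.
P[4]: S = E(K, 0xD3) = 0xE6; 0x1E ⊕ 0xE6 = 0xF8.
P[5]: S = E(K, 0xE6) = 0xDB; 0x94 ⊕ 0xDB = 0x4F.

P[5] = 0x4F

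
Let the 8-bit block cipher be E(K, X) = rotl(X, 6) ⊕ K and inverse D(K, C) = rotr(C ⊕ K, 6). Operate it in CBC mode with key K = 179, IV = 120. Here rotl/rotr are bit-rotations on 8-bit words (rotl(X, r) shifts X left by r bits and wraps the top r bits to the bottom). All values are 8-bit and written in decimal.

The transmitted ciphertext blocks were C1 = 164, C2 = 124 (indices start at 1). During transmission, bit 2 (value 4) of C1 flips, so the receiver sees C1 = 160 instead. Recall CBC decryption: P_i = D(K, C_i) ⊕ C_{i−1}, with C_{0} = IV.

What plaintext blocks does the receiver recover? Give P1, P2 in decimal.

Only C1 changed, to 160. In CBC, a change in C_i garbles P_i and flips the same bit in P_{i+1}. Decrypting the received ciphertext:
P1: D(K, 160) = 76; 76 ⊕ 120 = 52.
P2: D(K, 124) = 63; 63 ⊕ 160 = 159.
Blocks that differ from the original plaintext: P1, P2.

P1 = 52, P2 = 159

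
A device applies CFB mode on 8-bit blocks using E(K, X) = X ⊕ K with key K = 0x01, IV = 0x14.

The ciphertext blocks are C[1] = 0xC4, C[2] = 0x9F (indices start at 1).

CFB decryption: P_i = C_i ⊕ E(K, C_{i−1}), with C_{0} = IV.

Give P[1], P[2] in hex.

P[1] = 0xD1, P[2] = 0x5A

P[1]: E(K, 0x14) = 0x15; 0xC4 ⊕ 0x15 = 0xD1.
P[2]: E(K, 0xC4) = 0xC5; 0x9F ⊕ 0xC5 = 0x5A.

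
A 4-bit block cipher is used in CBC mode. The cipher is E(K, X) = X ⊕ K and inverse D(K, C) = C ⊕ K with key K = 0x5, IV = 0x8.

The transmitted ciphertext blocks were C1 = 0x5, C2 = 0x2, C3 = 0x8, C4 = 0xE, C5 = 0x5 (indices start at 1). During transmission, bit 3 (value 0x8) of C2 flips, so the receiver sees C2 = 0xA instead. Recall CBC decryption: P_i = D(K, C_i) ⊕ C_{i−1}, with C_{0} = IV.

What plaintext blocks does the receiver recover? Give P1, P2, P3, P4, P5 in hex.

Only C2 changed, to 0xA. In CBC, a change in C_i garbles P_i and flips the same bit in P_{i+1}. Decrypting the received ciphertext:
P1: D(K, 0x5) = 0x0; 0x0 ⊕ 0x8 = 0x8.
P2: D(K, 0xA) = 0xF; 0xF ⊕ 0x5 = 0xA.
P3: D(K, 0x8) = 0xD; 0xD ⊕ 0xA = 0x7.
P4: D(K, 0xE) = 0xB; 0xB ⊕ 0x8 = 0x3.
P5: D(K, 0x5) = 0x0; 0x0 ⊕ 0xE = 0xE.
Blocks that differ from the original plaintext: P2, P3.

P1 = 0x8, P2 = 0xA, P3 = 0x7, P4 = 0x3, P5 = 0xE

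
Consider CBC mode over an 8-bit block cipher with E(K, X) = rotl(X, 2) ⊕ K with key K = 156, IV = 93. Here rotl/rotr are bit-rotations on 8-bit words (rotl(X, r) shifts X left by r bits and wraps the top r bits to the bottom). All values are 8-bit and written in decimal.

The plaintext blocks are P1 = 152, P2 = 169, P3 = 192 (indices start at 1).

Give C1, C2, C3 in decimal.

CBC encryption: C_i = E(K, P_i ⊕ C_{i−1}), with C_{0} = IV.
C1: P1 ⊕ 93 = 197; E(K, 197) = 139.
C2: P2 ⊕ 139 = 34; E(K, 34) = 20.
C3: P3 ⊕ 20 = 212; E(K, 212) = 207.

C1 = 139, C2 = 20, C3 = 207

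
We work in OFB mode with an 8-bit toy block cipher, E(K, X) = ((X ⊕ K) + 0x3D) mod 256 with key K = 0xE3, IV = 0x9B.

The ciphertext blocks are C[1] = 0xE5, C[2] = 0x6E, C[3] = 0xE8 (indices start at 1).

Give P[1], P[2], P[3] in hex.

P[1] = 0x50, P[2] = 0xFD, P[3] = 0x45

OFB decryption: S_i = E(K, S_{i−1}) with S_{0} = IV; P_i = C_i ⊕ S_i.
P[1]: S = E(K, 0x9B) = 0xB5; 0xE5 ⊕ 0xB5 = 0x50.
P[2]: S = E(K, 0xB5) = 0x93; 0x6E ⊕ 0x93 = 0xFD.
P[3]: S = E(K, 0x93) = 0xAD; 0xE8 ⊕ 0xAD = 0x45.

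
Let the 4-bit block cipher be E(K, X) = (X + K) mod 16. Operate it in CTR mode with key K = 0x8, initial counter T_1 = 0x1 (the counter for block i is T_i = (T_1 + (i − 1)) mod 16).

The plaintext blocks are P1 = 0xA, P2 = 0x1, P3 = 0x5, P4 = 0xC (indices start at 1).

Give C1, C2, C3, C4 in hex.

CTR encryption: S_i = E(K, T_i) where T_i is the counter for block i; C_i = P_i ⊕ S_i.
C1: T = 0x1, S = E(K, T) = 0x9; 0xA ⊕ 0x9 = 0x3.
C2: T = 0x2, S = E(K, T) = 0xA; 0x1 ⊕ 0xA = 0xB.
C3: T = 0x3, S = E(K, T) = 0xB; 0x5 ⊕ 0xB = 0xE.
C4: T = 0x4, S = E(K, T) = 0xC; 0xC ⊕ 0xC = 0x0.

C1 = 0x3, C2 = 0xB, C3 = 0xE, C4 = 0x0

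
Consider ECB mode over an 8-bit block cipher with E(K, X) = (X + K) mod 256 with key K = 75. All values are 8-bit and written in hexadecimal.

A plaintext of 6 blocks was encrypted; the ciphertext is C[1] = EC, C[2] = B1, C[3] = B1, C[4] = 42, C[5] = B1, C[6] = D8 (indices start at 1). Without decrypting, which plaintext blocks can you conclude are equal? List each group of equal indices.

P[2] = P[3] = P[5]

ECB encrypts each block independently with the same key, so equal ciphertext blocks imply equal plaintext blocks.
C[2] = C[3] = C[5] = B1, so P[2] = P[3] = P[5].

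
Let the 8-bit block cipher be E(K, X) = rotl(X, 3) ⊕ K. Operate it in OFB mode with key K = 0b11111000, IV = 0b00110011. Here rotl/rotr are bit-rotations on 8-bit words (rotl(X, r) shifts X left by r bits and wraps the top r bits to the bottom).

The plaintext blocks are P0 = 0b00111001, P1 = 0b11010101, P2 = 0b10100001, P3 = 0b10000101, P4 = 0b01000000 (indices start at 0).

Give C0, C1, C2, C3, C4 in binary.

C0 = 0b01011000, C1 = 0b00100110, C2 = 0b11000110, C3 = 0b01000110, C4 = 0b10100110

OFB encryption: S_i = E(K, S_{i−1}) with S_{−1} = IV; C_i = P_i ⊕ S_i.
C0: S = E(K, 0b00110011) = 0b01100001; 0b00111001 ⊕ 0b01100001 = 0b01011000.
C1: S = E(K, 0b01100001) = 0b11110011; 0b11010101 ⊕ 0b11110011 = 0b00100110.
C2: S = E(K, 0b11110011) = 0b01100111; 0b10100001 ⊕ 0b01100111 = 0b11000110.
C3: S = E(K, 0b01100111) = 0b11000011; 0b10000101 ⊕ 0b11000011 = 0b01000110.
C4: S = E(K, 0b11000011) = 0b11100110; 0b01000000 ⊕ 0b11100110 = 0b10100110.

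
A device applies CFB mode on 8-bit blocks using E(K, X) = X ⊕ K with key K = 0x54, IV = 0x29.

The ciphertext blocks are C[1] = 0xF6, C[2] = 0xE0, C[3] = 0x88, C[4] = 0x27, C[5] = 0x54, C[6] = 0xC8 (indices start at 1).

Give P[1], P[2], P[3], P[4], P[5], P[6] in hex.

P[1] = 0x8B, P[2] = 0x42, P[3] = 0x3C, P[4] = 0xFB, P[5] = 0x27, P[6] = 0xC8

CFB decryption: P_i = C_i ⊕ E(K, C_{i−1}), with C_{0} = IV.
P[1]: E(K, 0x29) = 0x7D; 0xF6 ⊕ 0x7D = 0x8B.
P[2]: E(K, 0xF6) = 0xA2; 0xE0 ⊕ 0xA2 = 0x42.
P[3]: E(K, 0xE0) = 0xB4; 0x88 ⊕ 0xB4 = 0x3C.
P[4]: E(K, 0x88) = 0xDC; 0x27 ⊕ 0xDC = 0xFB.
P[5]: E(K, 0x27) = 0x73; 0x54 ⊕ 0x73 = 0x27.
P[6]: E(K, 0x54) = 0x00; 0xC8 ⊕ 0x00 = 0xC8.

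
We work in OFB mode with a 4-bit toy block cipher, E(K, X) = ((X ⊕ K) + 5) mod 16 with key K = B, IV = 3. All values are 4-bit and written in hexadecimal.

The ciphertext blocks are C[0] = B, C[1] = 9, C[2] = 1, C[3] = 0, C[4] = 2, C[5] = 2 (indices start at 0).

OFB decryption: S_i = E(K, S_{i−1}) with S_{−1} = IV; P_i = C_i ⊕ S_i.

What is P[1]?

P[1] = 2

P[0]: S = E(K, 3) = D; B ⊕ D = 6.
P[1]: S = E(K, D) = B; 9 ⊕ B = 2.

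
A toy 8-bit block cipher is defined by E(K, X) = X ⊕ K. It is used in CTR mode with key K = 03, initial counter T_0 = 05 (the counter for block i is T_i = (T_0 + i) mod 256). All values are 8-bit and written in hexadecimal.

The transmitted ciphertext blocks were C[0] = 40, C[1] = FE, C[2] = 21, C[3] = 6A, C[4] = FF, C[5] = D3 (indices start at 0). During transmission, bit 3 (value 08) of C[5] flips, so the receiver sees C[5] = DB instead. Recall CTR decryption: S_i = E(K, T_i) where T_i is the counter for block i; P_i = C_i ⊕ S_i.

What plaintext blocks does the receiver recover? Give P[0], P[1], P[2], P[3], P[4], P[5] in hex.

P[0] = 46, P[1] = FB, P[2] = 25, P[3] = 61, P[4] = F5, P[5] = D2

Only C[5] changed, to DB. In CTR, a change in C_i flips the same bit in P_i only; the keystream is unaffected. Decrypting the received ciphertext:
P[0]: T = 05, S = E(K, T) = 06; 40 ⊕ 06 = 46.
P[1]: T = 06, S = E(K, T) = 05; FE ⊕ 05 = FB.
P[2]: T = 07, S = E(K, T) = 04; 21 ⊕ 04 = 25.
P[3]: T = 08, S = E(K, T) = 0B; 6A ⊕ 0B = 61.
P[4]: T = 09, S = E(K, T) = 0A; FF ⊕ 0A = F5.
P[5]: T = 0A, S = E(K, T) = 09; DB ⊕ 09 = D2.
Blocks that differ from the original plaintext: P[5].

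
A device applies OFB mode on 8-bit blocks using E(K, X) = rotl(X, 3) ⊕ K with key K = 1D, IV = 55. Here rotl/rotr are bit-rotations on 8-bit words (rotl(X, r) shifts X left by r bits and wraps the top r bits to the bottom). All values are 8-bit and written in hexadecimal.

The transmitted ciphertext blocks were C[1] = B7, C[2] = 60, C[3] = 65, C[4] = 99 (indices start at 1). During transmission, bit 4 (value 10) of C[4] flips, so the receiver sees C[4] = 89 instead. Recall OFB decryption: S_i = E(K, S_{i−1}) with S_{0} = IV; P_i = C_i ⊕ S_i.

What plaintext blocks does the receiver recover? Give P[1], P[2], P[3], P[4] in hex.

Only C[4] changed, to 89. In OFB, a change in C_i flips the same bit in P_i only; the keystream is unaffected. Decrypting the received ciphertext:
P[1]: S = E(K, 55) = B7; B7 ⊕ B7 = 00.
P[2]: S = E(K, B7) = A0; 60 ⊕ A0 = C0.
P[3]: S = E(K, A0) = 18; 65 ⊕ 18 = 7D.
P[4]: S = E(K, 18) = DD; 89 ⊕ DD = 54.
Blocks that differ from the original plaintext: P[4].

P[1] = 00, P[2] = C0, P[3] = 7D, P[4] = 54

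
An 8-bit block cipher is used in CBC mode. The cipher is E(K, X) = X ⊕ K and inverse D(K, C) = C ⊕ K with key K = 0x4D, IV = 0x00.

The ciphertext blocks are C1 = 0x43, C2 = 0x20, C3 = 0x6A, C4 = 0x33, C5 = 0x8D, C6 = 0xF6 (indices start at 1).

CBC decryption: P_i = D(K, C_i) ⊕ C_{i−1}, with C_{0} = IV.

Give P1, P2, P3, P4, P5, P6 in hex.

P1: D(K, 0x43) = 0x0E; 0x0E ⊕ 0x00 = 0x0E.
P2: D(K, 0x20) = 0x6D; 0x6D ⊕ 0x43 = 0x2E.
P3: D(K, 0x6A) = 0x27; 0x27 ⊕ 0x20 = 0x07.
P4: D(K, 0x33) = 0x7E; 0x7E ⊕ 0x6A = 0x14.
P5: D(K, 0x8D) = 0xC0; 0xC0 ⊕ 0x33 = 0xF3.
P6: D(K, 0xF6) = 0xBB; 0xBB ⊕ 0x8D = 0x36.

P1 = 0x0E, P2 = 0x2E, P3 = 0x07, P4 = 0x14, P5 = 0xF3, P6 = 0x36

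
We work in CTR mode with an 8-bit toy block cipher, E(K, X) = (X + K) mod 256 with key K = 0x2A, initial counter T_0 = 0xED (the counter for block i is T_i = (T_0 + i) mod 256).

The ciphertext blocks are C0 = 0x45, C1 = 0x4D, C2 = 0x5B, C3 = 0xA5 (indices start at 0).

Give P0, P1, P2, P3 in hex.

CTR decryption: S_i = E(K, T_i) where T_i is the counter for block i; P_i = C_i ⊕ S_i.
P0: T = 0xED, S = E(K, T) = 0x17; 0x45 ⊕ 0x17 = 0x52.
P1: T = 0xEE, S = E(K, T) = 0x18; 0x4D ⊕ 0x18 = 0x55.
P2: T = 0xEF, S = E(K, T) = 0x19; 0x5B ⊕ 0x19 = 0x42.
P3: T = 0xF0, S = E(K, T) = 0x1A; 0xA5 ⊕ 0x1A = 0xBF.

P0 = 0x52, P1 = 0x55, P2 = 0x42, P3 = 0xBF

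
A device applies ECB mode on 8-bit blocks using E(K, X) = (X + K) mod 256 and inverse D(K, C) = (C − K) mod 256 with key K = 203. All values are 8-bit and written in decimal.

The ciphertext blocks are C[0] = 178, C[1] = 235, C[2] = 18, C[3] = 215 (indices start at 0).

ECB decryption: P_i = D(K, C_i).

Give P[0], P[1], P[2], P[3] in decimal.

P[0]: D(K, 178) = 231.
P[1]: D(K, 235) = 32.
P[2]: D(K, 18) = 71.
P[3]: D(K, 215) = 12.

P[0] = 231, P[1] = 32, P[2] = 71, P[3] = 12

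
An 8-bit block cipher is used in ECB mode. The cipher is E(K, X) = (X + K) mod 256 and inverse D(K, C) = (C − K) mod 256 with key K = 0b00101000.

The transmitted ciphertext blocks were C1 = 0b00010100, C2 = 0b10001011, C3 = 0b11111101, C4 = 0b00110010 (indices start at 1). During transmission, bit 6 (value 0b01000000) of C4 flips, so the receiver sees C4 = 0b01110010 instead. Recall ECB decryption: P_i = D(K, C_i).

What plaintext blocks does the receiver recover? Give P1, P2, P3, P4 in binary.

Only C4 changed, to 0b01110010. In ECB, a change in C_i affects only P_i. Decrypting the received ciphertext:
P1: D(K, 0b00010100) = 0b11101100.
P2: D(K, 0b10001011) = 0b01100011.
P3: D(K, 0b11111101) = 0b11010101.
P4: D(K, 0b01110010) = 0b01001010.
Blocks that differ from the original plaintext: P4.

P1 = 0b11101100, P2 = 0b01100011, P3 = 0b11010101, P4 = 0b01001010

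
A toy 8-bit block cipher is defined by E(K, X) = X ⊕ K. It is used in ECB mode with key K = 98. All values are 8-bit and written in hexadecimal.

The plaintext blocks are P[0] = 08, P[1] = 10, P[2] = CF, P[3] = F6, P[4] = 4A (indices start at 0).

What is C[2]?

C[2] = 57

ECB encryption: C_i = E(K, P_i).
C[2]: E(K, CF) = 57.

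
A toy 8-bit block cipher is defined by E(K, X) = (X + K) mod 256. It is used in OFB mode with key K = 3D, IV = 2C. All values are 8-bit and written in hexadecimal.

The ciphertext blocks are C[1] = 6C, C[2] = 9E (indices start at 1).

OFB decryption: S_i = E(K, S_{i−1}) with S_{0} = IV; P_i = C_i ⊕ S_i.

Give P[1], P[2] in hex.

P[1]: S = E(K, 2C) = 69; 6C ⊕ 69 = 05.
P[2]: S = E(K, 69) = A6; 9E ⊕ A6 = 38.

P[1] = 05, P[2] = 38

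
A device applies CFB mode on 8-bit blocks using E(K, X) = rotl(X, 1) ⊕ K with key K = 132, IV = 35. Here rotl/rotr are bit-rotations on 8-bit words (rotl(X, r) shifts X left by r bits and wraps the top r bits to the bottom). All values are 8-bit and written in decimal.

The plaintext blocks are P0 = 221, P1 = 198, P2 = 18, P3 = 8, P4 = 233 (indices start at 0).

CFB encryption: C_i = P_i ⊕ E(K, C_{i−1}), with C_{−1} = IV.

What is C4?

C0: E(K, 35) = 194; 221 ⊕ 194 = 31.
C1: E(K, 31) = 186; 198 ⊕ 186 = 124.
C2: E(K, 124) = 124; 18 ⊕ 124 = 110.
C3: E(K, 110) = 88; 8 ⊕ 88 = 80.
C4: E(K, 80) = 36; 233 ⊕ 36 = 205.

C4 = 205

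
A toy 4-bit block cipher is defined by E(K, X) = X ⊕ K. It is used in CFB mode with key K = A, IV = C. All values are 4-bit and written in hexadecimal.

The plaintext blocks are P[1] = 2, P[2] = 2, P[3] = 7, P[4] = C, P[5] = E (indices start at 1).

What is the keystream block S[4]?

CFB encryption: C_i = P_i ⊕ E(K, C_{i−1}), with C_{0} = IV.
C[1]: E(K, C) = 6; 2 ⊕ 6 = 4.
C[2]: E(K, 4) = E; 2 ⊕ E = C.
C[3]: E(K, C) = 6; 7 ⊕ 6 = 1.
C[4]: E(K, 1) = B; C ⊕ B = 7.
So S[4] = B.

B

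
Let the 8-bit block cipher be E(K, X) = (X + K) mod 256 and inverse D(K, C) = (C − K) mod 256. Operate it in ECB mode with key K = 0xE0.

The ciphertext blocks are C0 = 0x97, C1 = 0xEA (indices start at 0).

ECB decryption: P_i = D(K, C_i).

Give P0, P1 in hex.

P0: D(K, 0x97) = 0xB7.
P1: D(K, 0xEA) = 0x0A.

P0 = 0xB7, P1 = 0x0A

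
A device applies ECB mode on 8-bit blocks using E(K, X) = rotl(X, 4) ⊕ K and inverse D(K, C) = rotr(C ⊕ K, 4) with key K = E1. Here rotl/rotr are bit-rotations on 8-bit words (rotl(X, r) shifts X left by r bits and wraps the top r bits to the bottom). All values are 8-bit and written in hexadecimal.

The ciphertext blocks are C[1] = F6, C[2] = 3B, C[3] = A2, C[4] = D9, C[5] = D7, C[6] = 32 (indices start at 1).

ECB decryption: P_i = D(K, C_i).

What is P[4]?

P[4] = 83

P[4]: D(K, D9) = 83.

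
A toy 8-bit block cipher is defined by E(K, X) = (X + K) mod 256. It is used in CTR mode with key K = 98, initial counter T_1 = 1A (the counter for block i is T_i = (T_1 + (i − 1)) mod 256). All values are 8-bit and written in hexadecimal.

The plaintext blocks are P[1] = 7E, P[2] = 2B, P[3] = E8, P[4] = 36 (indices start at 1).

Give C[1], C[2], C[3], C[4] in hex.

CTR encryption: S_i = E(K, T_i) where T_i is the counter for block i; C_i = P_i ⊕ S_i.
C[1]: T = 1A, S = E(K, T) = B2; 7E ⊕ B2 = CC.
C[2]: T = 1B, S = E(K, T) = B3; 2B ⊕ B3 = 98.
C[3]: T = 1C, S = E(K, T) = B4; E8 ⊕ B4 = 5C.
C[4]: T = 1D, S = E(K, T) = B5; 36 ⊕ B5 = 83.

C[1] = CC, C[2] = 98, C[3] = 5C, C[4] = 83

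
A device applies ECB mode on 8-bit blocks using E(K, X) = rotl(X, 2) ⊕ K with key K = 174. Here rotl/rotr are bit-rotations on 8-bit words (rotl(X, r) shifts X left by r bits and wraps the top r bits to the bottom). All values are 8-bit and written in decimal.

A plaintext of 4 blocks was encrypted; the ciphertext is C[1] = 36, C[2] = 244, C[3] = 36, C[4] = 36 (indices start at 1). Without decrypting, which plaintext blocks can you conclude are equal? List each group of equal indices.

ECB encrypts each block independently with the same key, so equal ciphertext blocks imply equal plaintext blocks.
C[1] = C[3] = C[4] = 36, so P[1] = P[3] = P[4].

P[1] = P[3] = P[4]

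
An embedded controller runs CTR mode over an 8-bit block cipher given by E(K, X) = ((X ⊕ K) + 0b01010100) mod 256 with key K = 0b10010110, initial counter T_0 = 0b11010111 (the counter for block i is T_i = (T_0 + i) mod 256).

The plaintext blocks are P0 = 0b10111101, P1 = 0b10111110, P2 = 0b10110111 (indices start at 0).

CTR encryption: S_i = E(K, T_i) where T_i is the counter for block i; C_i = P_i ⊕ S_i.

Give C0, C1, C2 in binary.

C0: T = 0b11010111, S = E(K, T) = 0b10010101; 0b10111101 ⊕ 0b10010101 = 0b00101000.
C1: T = 0b11011000, S = E(K, T) = 0b10100010; 0b10111110 ⊕ 0b10100010 = 0b00011100.
C2: T = 0b11011001, S = E(K, T) = 0b10100011; 0b10110111 ⊕ 0b10100011 = 0b00010100.

C0 = 0b00101000, C1 = 0b00011100, C2 = 0b00010100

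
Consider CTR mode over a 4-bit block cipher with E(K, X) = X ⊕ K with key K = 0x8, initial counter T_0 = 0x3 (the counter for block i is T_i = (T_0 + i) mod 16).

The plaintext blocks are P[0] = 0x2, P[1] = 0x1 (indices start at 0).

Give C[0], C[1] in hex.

CTR encryption: S_i = E(K, T_i) where T_i is the counter for block i; C_i = P_i ⊕ S_i.
C[0]: T = 0x3, S = E(K, T) = 0xB; 0x2 ⊕ 0xB = 0x9.
C[1]: T = 0x4, S = E(K, T) = 0xC; 0x1 ⊕ 0xC = 0xD.

C[0] = 0x9, C[1] = 0xD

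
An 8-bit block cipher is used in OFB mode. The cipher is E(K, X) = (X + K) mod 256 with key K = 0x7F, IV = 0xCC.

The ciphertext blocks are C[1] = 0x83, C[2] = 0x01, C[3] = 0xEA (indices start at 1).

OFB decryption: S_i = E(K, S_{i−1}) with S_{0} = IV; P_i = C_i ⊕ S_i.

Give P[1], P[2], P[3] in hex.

P[1] = 0xC8, P[2] = 0xCB, P[3] = 0xA3

P[1]: S = E(K, 0xCC) = 0x4B; 0x83 ⊕ 0x4B = 0xC8.
P[2]: S = E(K, 0x4B) = 0xCA; 0x01 ⊕ 0xCA = 0xCB.
P[3]: S = E(K, 0xCA) = 0x49; 0xEA ⊕ 0x49 = 0xA3.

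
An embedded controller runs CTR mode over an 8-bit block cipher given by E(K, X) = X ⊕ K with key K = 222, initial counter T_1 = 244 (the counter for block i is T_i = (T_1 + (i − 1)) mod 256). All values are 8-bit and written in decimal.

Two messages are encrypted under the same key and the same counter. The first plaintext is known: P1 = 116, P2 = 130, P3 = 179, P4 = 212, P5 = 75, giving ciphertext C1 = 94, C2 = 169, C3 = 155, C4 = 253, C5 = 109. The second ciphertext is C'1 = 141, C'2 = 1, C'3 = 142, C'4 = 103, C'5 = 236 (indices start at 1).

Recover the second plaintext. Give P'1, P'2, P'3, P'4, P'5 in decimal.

In CTR with a reused counter, both messages share the same keystream S_i, so C_i ⊕ C'_i = P_i ⊕ P'_i and thus P'_i = P_i ⊕ C_i ⊕ C'_i.
P'1: 116 ⊕ 94 ⊕ 141 = 167.
P'2: 130 ⊕ 169 ⊕ 1 = 42.
P'3: 179 ⊕ 155 ⊕ 142 = 166.
P'4: 212 ⊕ 253 ⊕ 103 = 78.
P'5: 75 ⊕ 109 ⊕ 236 = 202.

P'1 = 167, P'2 = 42, P'3 = 166, P'4 = 78, P'5 = 202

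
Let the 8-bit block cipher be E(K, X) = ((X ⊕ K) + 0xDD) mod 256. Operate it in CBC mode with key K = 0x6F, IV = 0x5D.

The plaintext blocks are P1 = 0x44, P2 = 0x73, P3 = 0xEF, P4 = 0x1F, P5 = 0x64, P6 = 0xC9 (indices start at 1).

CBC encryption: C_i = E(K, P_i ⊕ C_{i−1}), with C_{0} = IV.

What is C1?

C1: P1 ⊕ 0x5D = 0x19; E(K, 0x19) = 0x53.

C1 = 0x53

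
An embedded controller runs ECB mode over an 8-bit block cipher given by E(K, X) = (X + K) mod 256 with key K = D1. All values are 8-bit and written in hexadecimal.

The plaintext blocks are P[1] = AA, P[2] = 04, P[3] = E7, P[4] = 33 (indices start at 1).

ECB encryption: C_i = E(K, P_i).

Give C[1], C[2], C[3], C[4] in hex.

C[1] = 7B, C[2] = D5, C[3] = B8, C[4] = 04

C[1]: E(K, AA) = 7B.
C[2]: E(K, 04) = D5.
C[3]: E(K, E7) = B8.
C[4]: E(K, 33) = 04.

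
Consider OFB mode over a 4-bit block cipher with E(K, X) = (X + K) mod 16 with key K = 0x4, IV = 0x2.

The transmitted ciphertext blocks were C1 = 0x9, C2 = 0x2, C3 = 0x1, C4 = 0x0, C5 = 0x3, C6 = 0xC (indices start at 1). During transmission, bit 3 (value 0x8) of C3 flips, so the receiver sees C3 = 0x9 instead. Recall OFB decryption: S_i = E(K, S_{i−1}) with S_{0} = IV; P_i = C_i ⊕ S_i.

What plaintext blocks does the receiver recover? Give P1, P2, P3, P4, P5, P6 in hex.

Only C3 changed, to 0x9. In OFB, a change in C_i flips the same bit in P_i only; the keystream is unaffected. Decrypting the received ciphertext:
P1: S = E(K, 0x2) = 0x6; 0x9 ⊕ 0x6 = 0xF.
P2: S = E(K, 0x6) = 0xA; 0x2 ⊕ 0xA = 0x8.
P3: S = E(K, 0xA) = 0xE; 0x9 ⊕ 0xE = 0x7.
P4: S = E(K, 0xE) = 0x2; 0x0 ⊕ 0x2 = 0x2.
P5: S = E(K, 0x2) = 0x6; 0x3 ⊕ 0x6 = 0x5.
P6: S = E(K, 0x6) = 0xA; 0xC ⊕ 0xA = 0x6.
Blocks that differ from the original plaintext: P3.

P1 = 0xF, P2 = 0x8, P3 = 0x7, P4 = 0x2, P5 = 0x5, P6 = 0x6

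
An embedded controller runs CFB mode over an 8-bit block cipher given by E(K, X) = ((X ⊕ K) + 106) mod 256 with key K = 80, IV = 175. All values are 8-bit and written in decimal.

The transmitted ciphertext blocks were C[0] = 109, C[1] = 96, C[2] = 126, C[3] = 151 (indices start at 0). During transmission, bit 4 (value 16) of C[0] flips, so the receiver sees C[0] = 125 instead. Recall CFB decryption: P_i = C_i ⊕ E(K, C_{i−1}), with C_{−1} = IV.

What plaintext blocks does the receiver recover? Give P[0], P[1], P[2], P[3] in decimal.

Only C[0] changed, to 125. In CFB, a change in C_i flips the same bit in P_i and garbles P_{i+1}. Decrypting the received ciphertext:
P[0]: E(K, 175) = 105; 125 ⊕ 105 = 20.
P[1]: E(K, 125) = 151; 96 ⊕ 151 = 247.
P[2]: E(K, 96) = 154; 126 ⊕ 154 = 228.
P[3]: E(K, 126) = 152; 151 ⊕ 152 = 15.
Blocks that differ from the original plaintext: P[0], P[1].

P[0] = 20, P[1] = 247, P[2] = 228, P[3] = 15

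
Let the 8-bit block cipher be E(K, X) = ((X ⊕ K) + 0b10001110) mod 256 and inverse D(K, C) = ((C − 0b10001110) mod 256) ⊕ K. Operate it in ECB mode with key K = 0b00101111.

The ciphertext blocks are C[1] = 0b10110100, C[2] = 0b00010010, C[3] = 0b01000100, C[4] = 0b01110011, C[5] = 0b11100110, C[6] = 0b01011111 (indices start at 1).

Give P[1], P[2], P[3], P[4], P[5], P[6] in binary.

ECB decryption: P_i = D(K, C_i).
P[1]: D(K, 0b10110100) = 0b00001001.
P[2]: D(K, 0b00010010) = 0b10101011.
P[3]: D(K, 0b01000100) = 0b10011001.
P[4]: D(K, 0b01110011) = 0b11001010.
P[5]: D(K, 0b11100110) = 0b01110111.
P[6]: D(K, 0b01011111) = 0b11111110.

P[1] = 0b00001001, P[2] = 0b10101011, P[3] = 0b10011001, P[4] = 0b11001010, P[5] = 0b01110111, P[6] = 0b11111110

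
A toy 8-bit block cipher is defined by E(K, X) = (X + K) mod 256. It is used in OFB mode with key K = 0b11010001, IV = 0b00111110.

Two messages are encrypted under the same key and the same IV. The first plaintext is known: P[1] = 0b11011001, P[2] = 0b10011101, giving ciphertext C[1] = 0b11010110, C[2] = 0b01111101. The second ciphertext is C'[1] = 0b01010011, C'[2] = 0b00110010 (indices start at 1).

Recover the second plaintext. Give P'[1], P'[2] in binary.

In OFB with a reused IV, both messages share the same keystream S_i, so C_i ⊕ C'_i = P_i ⊕ P'_i and thus P'_i = P_i ⊕ C_i ⊕ C'_i.
P'[1]: 0b11011001 ⊕ 0b11010110 ⊕ 0b01010011 = 0b01011100.
P'[2]: 0b10011101 ⊕ 0b01111101 ⊕ 0b00110010 = 0b11010010.

P'[1] = 0b01011100, P'[2] = 0b11010010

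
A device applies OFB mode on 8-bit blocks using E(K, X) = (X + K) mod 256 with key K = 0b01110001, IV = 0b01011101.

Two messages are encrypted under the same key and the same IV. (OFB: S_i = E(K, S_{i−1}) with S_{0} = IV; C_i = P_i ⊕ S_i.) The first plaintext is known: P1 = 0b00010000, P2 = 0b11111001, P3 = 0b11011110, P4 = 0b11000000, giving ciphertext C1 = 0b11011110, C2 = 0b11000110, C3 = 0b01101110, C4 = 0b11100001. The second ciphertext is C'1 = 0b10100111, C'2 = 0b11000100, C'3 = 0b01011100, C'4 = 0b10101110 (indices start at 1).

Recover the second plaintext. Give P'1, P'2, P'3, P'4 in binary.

In OFB with a reused IV, both messages share the same keystream S_i, so C_i ⊕ C'_i = P_i ⊕ P'_i and thus P'_i = P_i ⊕ C_i ⊕ C'_i.
P'1: 0b00010000 ⊕ 0b11011110 ⊕ 0b10100111 = 0b01101001.
P'2: 0b11111001 ⊕ 0b11000110 ⊕ 0b11000100 = 0b11111011.
P'3: 0b11011110 ⊕ 0b01101110 ⊕ 0b01011100 = 0b11101100.
P'4: 0b11000000 ⊕ 0b11100001 ⊕ 0b10101110 = 0b10001111.

P'1 = 0b01101001, P'2 = 0b11111011, P'3 = 0b11101100, P'4 = 0b10001111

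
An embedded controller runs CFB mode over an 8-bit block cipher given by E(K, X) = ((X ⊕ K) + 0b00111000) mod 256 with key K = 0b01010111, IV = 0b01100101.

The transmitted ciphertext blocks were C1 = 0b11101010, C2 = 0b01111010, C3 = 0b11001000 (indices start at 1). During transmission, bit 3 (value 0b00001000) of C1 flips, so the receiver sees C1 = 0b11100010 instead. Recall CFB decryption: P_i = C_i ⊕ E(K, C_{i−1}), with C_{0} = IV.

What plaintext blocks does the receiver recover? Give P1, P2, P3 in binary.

P1 = 0b10001000, P2 = 0b10010111, P3 = 0b10101101

Only C1 changed, to 0b11100010. In CFB, a change in C_i flips the same bit in P_i and garbles P_{i+1}. Decrypting the received ciphertext:
P1: E(K, 0b01100101) = 0b01101010; 0b11100010 ⊕ 0b01101010 = 0b10001000.
P2: E(K, 0b11100010) = 0b11101101; 0b01111010 ⊕ 0b11101101 = 0b10010111.
P3: E(K, 0b01111010) = 0b01100101; 0b11001000 ⊕ 0b01100101 = 0b10101101.
Blocks that differ from the original plaintext: P1, P2.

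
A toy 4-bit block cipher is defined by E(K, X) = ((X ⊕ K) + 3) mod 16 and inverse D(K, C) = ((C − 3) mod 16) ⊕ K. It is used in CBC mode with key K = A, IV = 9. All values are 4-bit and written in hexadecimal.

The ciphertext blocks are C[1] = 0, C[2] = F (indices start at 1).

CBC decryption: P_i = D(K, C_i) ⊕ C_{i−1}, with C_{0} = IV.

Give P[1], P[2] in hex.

P[1] = E, P[2] = 6

P[1]: D(K, 0) = 7; 7 ⊕ 9 = E.
P[2]: D(K, F) = 6; 6 ⊕ 0 = 6.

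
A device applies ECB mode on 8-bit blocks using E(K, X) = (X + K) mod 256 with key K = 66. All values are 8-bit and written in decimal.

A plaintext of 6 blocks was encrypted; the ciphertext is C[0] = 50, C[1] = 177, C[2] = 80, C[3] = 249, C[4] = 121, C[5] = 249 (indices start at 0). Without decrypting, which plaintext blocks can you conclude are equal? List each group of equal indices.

ECB encrypts each block independently with the same key, so equal ciphertext blocks imply equal plaintext blocks.
C[3] = C[5] = 249, so P[3] = P[5].

P[3] = P[5]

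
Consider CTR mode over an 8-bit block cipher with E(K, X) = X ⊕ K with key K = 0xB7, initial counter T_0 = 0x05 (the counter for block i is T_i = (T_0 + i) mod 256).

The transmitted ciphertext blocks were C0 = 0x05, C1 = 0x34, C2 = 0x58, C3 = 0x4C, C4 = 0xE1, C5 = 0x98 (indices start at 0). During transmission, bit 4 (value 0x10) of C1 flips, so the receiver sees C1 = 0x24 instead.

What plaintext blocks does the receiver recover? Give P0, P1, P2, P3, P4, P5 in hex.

P0 = 0xB7, P1 = 0x95, P2 = 0xE8, P3 = 0xF3, P4 = 0x5F, P5 = 0x25

CTR decryption: S_i = E(K, T_i) where T_i is the counter for block i; P_i = C_i ⊕ S_i.
Only C1 changed, to 0x24. In CTR, a change in C_i flips the same bit in P_i only; the keystream is unaffected. Decrypting the received ciphertext:
P0: T = 0x05, S = E(K, T) = 0xB2; 0x05 ⊕ 0xB2 = 0xB7.
P1: T = 0x06, S = E(K, T) = 0xB1; 0x24 ⊕ 0xB1 = 0x95.
P2: T = 0x07, S = E(K, T) = 0xB0; 0x58 ⊕ 0xB0 = 0xE8.
P3: T = 0x08, S = E(K, T) = 0xBF; 0x4C ⊕ 0xBF = 0xF3.
P4: T = 0x09, S = E(K, T) = 0xBE; 0xE1 ⊕ 0xBE = 0x5F.
P5: T = 0x0A, S = E(K, T) = 0xBD; 0x98 ⊕ 0xBD = 0x25.
Blocks that differ from the original plaintext: P1.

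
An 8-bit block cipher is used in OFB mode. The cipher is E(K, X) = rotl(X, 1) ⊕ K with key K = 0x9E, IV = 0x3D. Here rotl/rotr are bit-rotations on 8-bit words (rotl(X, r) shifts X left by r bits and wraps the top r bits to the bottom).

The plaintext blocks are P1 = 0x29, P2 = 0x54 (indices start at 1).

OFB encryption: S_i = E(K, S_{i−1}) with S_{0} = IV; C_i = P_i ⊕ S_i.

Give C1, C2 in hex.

C1: S = E(K, 0x3D) = 0xE4; 0x29 ⊕ 0xE4 = 0xCD.
C2: S = E(K, 0xE4) = 0x57; 0x54 ⊕ 0x57 = 0x03.

C1 = 0xCD, C2 = 0x03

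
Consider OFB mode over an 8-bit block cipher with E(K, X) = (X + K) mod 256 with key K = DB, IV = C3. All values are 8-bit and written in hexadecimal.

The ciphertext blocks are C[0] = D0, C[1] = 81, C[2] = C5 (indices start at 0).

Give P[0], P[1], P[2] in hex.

OFB decryption: S_i = E(K, S_{i−1}) with S_{−1} = IV; P_i = C_i ⊕ S_i.
P[0]: S = E(K, C3) = 9E; D0 ⊕ 9E = 4E.
P[1]: S = E(K, 9E) = 79; 81 ⊕ 79 = F8.
P[2]: S = E(K, 79) = 54; C5 ⊕ 54 = 91.

P[0] = 4E, P[1] = F8, P[2] = 91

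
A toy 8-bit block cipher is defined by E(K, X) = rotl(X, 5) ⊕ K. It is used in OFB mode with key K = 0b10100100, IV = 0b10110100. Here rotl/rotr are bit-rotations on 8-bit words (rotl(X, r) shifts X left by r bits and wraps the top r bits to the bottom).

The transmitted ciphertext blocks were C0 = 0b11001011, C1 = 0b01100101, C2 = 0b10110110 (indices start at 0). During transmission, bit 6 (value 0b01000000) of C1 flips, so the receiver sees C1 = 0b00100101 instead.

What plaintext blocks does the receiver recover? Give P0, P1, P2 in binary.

P0 = 0b11111001, P1 = 0b11000111, P2 = 0b01001110

OFB decryption: S_i = E(K, S_{i−1}) with S_{−1} = IV; P_i = C_i ⊕ S_i.
Only C1 changed, to 0b00100101. In OFB, a change in C_i flips the same bit in P_i only; the keystream is unaffected. Decrypting the received ciphertext:
P0: S = E(K, 0b10110100) = 0b00110010; 0b11001011 ⊕ 0b00110010 = 0b11111001.
P1: S = E(K, 0b00110010) = 0b11100010; 0b00100101 ⊕ 0b11100010 = 0b11000111.
P2: S = E(K, 0b11100010) = 0b11111000; 0b10110110 ⊕ 0b11111000 = 0b01001110.
Blocks that differ from the original plaintext: P1.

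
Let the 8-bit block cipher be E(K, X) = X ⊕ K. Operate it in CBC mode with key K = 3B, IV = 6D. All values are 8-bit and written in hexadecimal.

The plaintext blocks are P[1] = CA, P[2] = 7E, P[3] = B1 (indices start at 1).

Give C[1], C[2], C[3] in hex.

C[1] = 9C, C[2] = D9, C[3] = 53

CBC encryption: C_i = E(K, P_i ⊕ C_{i−1}), with C_{0} = IV.
C[1]: P[1] ⊕ 6D = A7; E(K, A7) = 9C.
C[2]: P[2] ⊕ 9C = E2; E(K, E2) = D9.
C[3]: P[3] ⊕ D9 = 68; E(K, 68) = 53.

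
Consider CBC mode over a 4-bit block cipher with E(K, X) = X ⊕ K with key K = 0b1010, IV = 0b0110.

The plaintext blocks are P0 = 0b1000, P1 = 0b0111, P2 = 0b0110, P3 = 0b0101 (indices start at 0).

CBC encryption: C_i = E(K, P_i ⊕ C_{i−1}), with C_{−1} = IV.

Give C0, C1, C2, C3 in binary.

C0 = 0b0100, C1 = 0b1001, C2 = 0b0101, C3 = 0b1010

C0: P0 ⊕ 0b0110 = 0b1110; E(K, 0b1110) = 0b0100.
C1: P1 ⊕ 0b0100 = 0b0011; E(K, 0b0011) = 0b1001.
C2: P2 ⊕ 0b1001 = 0b1111; E(K, 0b1111) = 0b0101.
C3: P3 ⊕ 0b0101 = 0b0000; E(K, 0b0000) = 0b1010.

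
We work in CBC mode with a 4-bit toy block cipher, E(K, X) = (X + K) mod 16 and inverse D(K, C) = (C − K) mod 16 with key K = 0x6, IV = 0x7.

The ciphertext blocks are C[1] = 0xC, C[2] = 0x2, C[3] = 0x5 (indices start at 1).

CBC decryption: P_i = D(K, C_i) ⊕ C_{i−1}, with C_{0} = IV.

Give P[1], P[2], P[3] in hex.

P[1]: D(K, 0xC) = 0x6; 0x6 ⊕ 0x7 = 0x1.
P[2]: D(K, 0x2) = 0xC; 0xC ⊕ 0xC = 0x0.
P[3]: D(K, 0x5) = 0xF; 0xF ⊕ 0x2 = 0xD.

P[1] = 0x1, P[2] = 0x0, P[3] = 0xD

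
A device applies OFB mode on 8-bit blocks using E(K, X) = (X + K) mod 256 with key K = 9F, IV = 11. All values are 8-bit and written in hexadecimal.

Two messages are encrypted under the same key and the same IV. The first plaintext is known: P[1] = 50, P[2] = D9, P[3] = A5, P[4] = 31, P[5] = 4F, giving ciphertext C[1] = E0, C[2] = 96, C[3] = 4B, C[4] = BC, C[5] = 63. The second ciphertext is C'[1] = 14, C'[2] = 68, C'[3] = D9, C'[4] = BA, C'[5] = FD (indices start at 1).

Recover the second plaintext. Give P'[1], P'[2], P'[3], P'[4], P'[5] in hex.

P'[1] = A4, P'[2] = 27, P'[3] = 37, P'[4] = 37, P'[5] = D1

In OFB with a reused IV, both messages share the same keystream S_i, so C_i ⊕ C'_i = P_i ⊕ P'_i and thus P'_i = P_i ⊕ C_i ⊕ C'_i.
P'[1]: 50 ⊕ E0 ⊕ 14 = A4.
P'[2]: D9 ⊕ 96 ⊕ 68 = 27.
P'[3]: A5 ⊕ 4B ⊕ D9 = 37.
P'[4]: 31 ⊕ BC ⊕ BA = 37.
P'[5]: 4F ⊕ 63 ⊕ FD = D1.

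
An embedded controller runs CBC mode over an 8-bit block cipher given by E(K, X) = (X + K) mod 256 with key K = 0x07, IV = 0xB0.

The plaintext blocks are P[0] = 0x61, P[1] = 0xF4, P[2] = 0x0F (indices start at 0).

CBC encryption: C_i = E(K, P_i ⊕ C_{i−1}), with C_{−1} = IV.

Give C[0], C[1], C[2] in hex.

C[0] = 0xD8, C[1] = 0x33, C[2] = 0x43

C[0]: P[0] ⊕ 0xB0 = 0xD1; E(K, 0xD1) = 0xD8.
C[1]: P[1] ⊕ 0xD8 = 0x2C; E(K, 0x2C) = 0x33.
C[2]: P[2] ⊕ 0x33 = 0x3C; E(K, 0x3C) = 0x43.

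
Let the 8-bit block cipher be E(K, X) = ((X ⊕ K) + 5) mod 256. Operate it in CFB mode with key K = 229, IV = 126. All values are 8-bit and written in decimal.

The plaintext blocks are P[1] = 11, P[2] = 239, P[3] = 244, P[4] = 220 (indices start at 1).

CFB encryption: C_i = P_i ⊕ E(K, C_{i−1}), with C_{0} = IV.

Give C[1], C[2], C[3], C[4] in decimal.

C[1]: E(K, 126) = 160; 11 ⊕ 160 = 171.
C[2]: E(K, 171) = 83; 239 ⊕ 83 = 188.
C[3]: E(K, 188) = 94; 244 ⊕ 94 = 170.
C[4]: E(K, 170) = 84; 220 ⊕ 84 = 136.

C[1] = 171, C[2] = 188, C[3] = 170, C[4] = 136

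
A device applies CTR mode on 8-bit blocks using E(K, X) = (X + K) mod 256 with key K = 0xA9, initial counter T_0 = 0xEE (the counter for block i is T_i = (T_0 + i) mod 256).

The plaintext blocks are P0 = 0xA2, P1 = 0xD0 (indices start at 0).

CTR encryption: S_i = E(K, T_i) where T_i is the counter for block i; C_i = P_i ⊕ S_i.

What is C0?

C0 = 0x35

C0: T = 0xEE, S = E(K, T) = 0x97; 0xA2 ⊕ 0x97 = 0x35.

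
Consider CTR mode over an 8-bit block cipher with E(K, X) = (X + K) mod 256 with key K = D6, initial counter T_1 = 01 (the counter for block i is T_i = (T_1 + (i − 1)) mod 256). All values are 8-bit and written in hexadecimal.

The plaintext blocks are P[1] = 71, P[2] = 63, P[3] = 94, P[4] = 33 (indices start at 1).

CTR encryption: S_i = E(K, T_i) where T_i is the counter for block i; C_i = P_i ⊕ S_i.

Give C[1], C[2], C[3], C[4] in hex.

C[1] = A6, C[2] = BB, C[3] = 4D, C[4] = E9

C[1]: T = 01, S = E(K, T) = D7; 71 ⊕ D7 = A6.
C[2]: T = 02, S = E(K, T) = D8; 63 ⊕ D8 = BB.
C[3]: T = 03, S = E(K, T) = D9; 94 ⊕ D9 = 4D.
C[4]: T = 04, S = E(K, T) = DA; 33 ⊕ DA = E9.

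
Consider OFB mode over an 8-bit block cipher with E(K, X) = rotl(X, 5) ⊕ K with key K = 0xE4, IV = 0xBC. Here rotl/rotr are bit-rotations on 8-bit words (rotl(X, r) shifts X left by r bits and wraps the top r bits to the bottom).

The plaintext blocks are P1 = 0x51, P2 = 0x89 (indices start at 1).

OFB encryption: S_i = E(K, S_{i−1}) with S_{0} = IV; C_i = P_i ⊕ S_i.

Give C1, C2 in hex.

C1: S = E(K, 0xBC) = 0x73; 0x51 ⊕ 0x73 = 0x22.
C2: S = E(K, 0x73) = 0x8A; 0x89 ⊕ 0x8A = 0x03.

C1 = 0x22, C2 = 0x03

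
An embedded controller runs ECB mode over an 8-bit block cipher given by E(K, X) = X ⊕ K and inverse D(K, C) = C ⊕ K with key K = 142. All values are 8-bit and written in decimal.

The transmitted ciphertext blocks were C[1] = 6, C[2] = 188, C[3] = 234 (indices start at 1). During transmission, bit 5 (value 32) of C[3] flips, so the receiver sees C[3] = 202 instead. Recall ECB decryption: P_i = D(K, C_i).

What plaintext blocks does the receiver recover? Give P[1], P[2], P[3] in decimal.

P[1] = 136, P[2] = 50, P[3] = 68

Only C[3] changed, to 202. In ECB, a change in C_i affects only P_i. Decrypting the received ciphertext:
P[1]: D(K, 6) = 136.
P[2]: D(K, 188) = 50.
P[3]: D(K, 202) = 68.
Blocks that differ from the original plaintext: P[3].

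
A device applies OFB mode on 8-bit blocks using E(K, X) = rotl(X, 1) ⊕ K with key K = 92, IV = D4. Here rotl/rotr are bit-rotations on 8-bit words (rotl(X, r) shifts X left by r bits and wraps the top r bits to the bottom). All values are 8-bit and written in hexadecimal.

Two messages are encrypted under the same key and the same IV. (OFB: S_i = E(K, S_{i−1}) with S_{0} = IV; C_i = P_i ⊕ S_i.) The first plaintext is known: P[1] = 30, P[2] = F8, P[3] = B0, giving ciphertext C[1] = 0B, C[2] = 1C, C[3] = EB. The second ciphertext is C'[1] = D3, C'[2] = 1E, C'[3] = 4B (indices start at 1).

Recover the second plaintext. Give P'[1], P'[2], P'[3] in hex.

P'[1] = E8, P'[2] = FA, P'[3] = 10

In OFB with a reused IV, both messages share the same keystream S_i, so C_i ⊕ C'_i = P_i ⊕ P'_i and thus P'_i = P_i ⊕ C_i ⊕ C'_i.
P'[1]: 30 ⊕ 0B ⊕ D3 = E8.
P'[2]: F8 ⊕ 1C ⊕ 1E = FA.
P'[3]: B0 ⊕ EB ⊕ 4B = 10.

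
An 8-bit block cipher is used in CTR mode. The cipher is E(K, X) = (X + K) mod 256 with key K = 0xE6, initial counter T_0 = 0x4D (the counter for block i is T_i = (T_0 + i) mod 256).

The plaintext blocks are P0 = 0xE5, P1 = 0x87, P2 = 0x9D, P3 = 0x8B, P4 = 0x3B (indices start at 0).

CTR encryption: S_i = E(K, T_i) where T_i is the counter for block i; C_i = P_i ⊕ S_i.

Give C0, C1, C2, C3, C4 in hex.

C0 = 0xD6, C1 = 0xB3, C2 = 0xA8, C3 = 0xBD, C4 = 0x0C

C0: T = 0x4D, S = E(K, T) = 0x33; 0xE5 ⊕ 0x33 = 0xD6.
C1: T = 0x4E, S = E(K, T) = 0x34; 0x87 ⊕ 0x34 = 0xB3.
C2: T = 0x4F, S = E(K, T) = 0x35; 0x9D ⊕ 0x35 = 0xA8.
C3: T = 0x50, S = E(K, T) = 0x36; 0x8B ⊕ 0x36 = 0xBD.
C4: T = 0x51, S = E(K, T) = 0x37; 0x3B ⊕ 0x37 = 0x0C.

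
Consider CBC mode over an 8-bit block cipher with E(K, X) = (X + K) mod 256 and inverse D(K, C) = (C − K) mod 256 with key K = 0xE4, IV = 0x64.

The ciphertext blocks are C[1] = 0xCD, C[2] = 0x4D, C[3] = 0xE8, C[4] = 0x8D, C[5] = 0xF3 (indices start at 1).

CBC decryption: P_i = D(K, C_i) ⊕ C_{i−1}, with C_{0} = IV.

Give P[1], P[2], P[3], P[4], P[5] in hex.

P[1] = 0x8D, P[2] = 0xA4, P[3] = 0x49, P[4] = 0x41, P[5] = 0x82

P[1]: D(K, 0xCD) = 0xE9; 0xE9 ⊕ 0x64 = 0x8D.
P[2]: D(K, 0x4D) = 0x69; 0x69 ⊕ 0xCD = 0xA4.
P[3]: D(K, 0xE8) = 0x04; 0x04 ⊕ 0x4D = 0x49.
P[4]: D(K, 0x8D) = 0xA9; 0xA9 ⊕ 0xE8 = 0x41.
P[5]: D(K, 0xF3) = 0x0F; 0x0F ⊕ 0x8D = 0x82.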